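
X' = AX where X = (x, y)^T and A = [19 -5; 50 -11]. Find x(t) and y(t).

x(t) = C_1e^(4t)cos(5t) + C_2e^(4t)sin(5t), y(t) = C_1e^(4t)sin(5t) + 3C_1e^(4t)cos(5t) + 3C_2e^(4t)sin(5t) - C_2e^(4t)cos(5t)

Coefficient matrix A = [[19, -5], [50, -11]].
Characteristic polynomial det(A - λI) = λ^2 - 8λ + 41 = 0.
Eigenvalues λ = 4 ± 5i (complex conjugate pair).
For λ=4+5i: an eigenvector is (1,3) - i(0,1) = (1, 3 - i).
A real fundamental pair from Re and Im of e^((4+5i)t)v: X_1 = e^(4t)(cos(5t)·(1,3) + sin(5t)·(0,1)), X_2 = e^(4t)(sin(5t)·(1,3) - cos(5t)·(0,1)).
General solution: C_1X_1 + C_2X_2.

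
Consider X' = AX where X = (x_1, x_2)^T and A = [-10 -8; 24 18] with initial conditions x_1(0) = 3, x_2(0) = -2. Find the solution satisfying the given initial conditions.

Coefficient matrix A = [[-10, -8], [24, 18]].
Characteristic polynomial det(A - λI) = λ^2 - 8λ + 12 = 0.
Eigenvalues λ = 6, 2.
For λ=6: (A-λI) row 1 is [-16, -8], so an eigenvector is (-1, 2).
For λ=2: (A-λI) row 1 is [-12, -8], so an eigenvector is (2, -3).
General solution: c_1e^(6t)(-1,2) + c_2e^(2t)(2,-3).
Applying x_1(0)=3, x_2(0)=-2 gives c_1=5, c_2=4.

x_1(t) = -5e^(6t) + 8e^(2t), x_2(t) = 10e^(6t) - 12e^(2t)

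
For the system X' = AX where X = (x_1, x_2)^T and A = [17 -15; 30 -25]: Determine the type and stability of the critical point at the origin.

stable spiral

A = [[17,-15],[30,-25]]; det(A-λI) = λ^2 + 8λ + 25.
λ = -4 ± 3i: negative real part.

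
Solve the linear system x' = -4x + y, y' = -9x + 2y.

x(t) = -K_1e^(-t) - K_2te^(-t), y(t) = -3K_1e^(-t) - 3K_2te^(-t) - K_2e^(-t)

Coefficient matrix A = [[-4, 1], [-9, 2]].
Characteristic polynomial det(A - λI) = λ^2 + 2λ + 1 = 0.
Single eigenvalue λ = -1 with algebraic multiplicity 2.
Eigenvector v = (-1,-3); generalized eigenvector w with (A-λI)w=v is (0,-1).
General solution: e^(-t)[K_1·v + K_2·(t·v + w)].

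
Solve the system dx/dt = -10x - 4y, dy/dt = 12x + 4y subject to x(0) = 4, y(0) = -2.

x(t) = -8e^(-2t) + 12e^(-4t), y(t) = 16e^(-2t) - 18e^(-4t)

Coefficient matrix A = [[-10, -4], [12, 4]].
Characteristic polynomial det(A - λI) = λ^2 + 6λ + 8 = 0.
Eigenvalues λ = -2, -4.
For λ=-2: (A-λI) row 1 is [-8, -4], so an eigenvector is (-1, 2).
For λ=-4: (A-λI) row 1 is [-6, -4], so an eigenvector is (2, -3).
General solution: C_1e^(-2t)(-1,2) + C_2e^(-4t)(2,-3).
Applying x(0)=4, y(0)=-2 gives C_1=8, C_2=6.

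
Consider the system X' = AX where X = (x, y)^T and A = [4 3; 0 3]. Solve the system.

Coefficient matrix A = [[4, 3], [0, 3]].
Characteristic polynomial det(A - λI) = λ^2 - 7λ + 12 = 0.
Eigenvalues λ = 4, 3.
For λ=4: (A-λI) row 1 is [0, 3], so an eigenvector is (1, 0).
For λ=3: (A-λI) row 1 is [1, 3], so an eigenvector is (3, -1).
General solution: c_1e^(4t)(1,0) + c_2e^(3t)(3,-1).

x(t) = c_1e^(4t) + 3c_2e^(3t), y(t) = -c_2e^(3t)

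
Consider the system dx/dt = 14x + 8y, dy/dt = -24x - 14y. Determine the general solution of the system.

x(t) = 2c_1e^(2t) - c_2e^(-2t), y(t) = -3c_1e^(2t) + 2c_2e^(-2t)

Coefficient matrix A = [[14, 8], [-24, -14]].
Characteristic polynomial det(A - λI) = λ^2 - 4 = 0.
Eigenvalues λ = 2, -2.
For λ=2: (A-λI) row 1 is [12, 8], so an eigenvector is (2, -3).
For λ=-2: (A-λI) row 1 is [16, 8], so an eigenvector is (-1, 2).
General solution: c_1e^(2t)(2,-3) + c_2e^(-2t)(-1,2).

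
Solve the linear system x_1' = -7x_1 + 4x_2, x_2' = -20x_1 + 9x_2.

Coefficient matrix A = [[-7, 4], [-20, 9]].
Characteristic polynomial det(A - λI) = λ^2 - 2λ + 17 = 0.
Eigenvalues λ = 1 ± 4i (complex conjugate pair).
For λ=1+4i: an eigenvector is (-1,-2) - i(0,1) = (-1, -2 - i).
A real fundamental pair from Re and Im of e^((1+4i)t)v: X_1 = e^(t)(cos(4t)·(-1,-2) + sin(4t)·(0,1)), X_2 = e^(t)(sin(4t)·(-1,-2) - cos(4t)·(0,1)).
General solution: c_1X_1 + c_2X_2.

x_1(t) = -c_1e^(t)cos(4t) - c_2e^(t)sin(4t), x_2(t) = c_1e^(t)sin(4t) - 2c_1e^(t)cos(4t) - 2c_2e^(t)sin(4t) - c_2e^(t)cos(4t)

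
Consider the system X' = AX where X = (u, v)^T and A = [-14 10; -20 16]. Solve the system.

u(t) = -c_1e^(6t) - c_2e^(-4t), v(t) = -2c_1e^(6t) - c_2e^(-4t)

Coefficient matrix A = [[-14, 10], [-20, 16]].
Characteristic polynomial det(A - λI) = λ^2 - 2λ - 24 = 0.
Eigenvalues λ = 6, -4.
For λ=6: (A-λI) row 1 is [-20, 10], so an eigenvector is (-1, -2).
For λ=-4: (A-λI) row 1 is [-10, 10], so an eigenvector is (-1, -1).
General solution: c_1e^(6t)(-1,-2) + c_2e^(-4t)(-1,-1).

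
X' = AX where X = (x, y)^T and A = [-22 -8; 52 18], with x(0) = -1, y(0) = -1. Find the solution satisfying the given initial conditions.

x(t) = 7e^(-2t)sin(4t) - e^(-2t)cos(4t), y(t) = -18e^(-2t)sin(4t) - e^(-2t)cos(4t)

Coefficient matrix A = [[-22, -8], [52, 18]].
Characteristic polynomial det(A - λI) = λ^2 + 4λ + 20 = 0.
Eigenvalues λ = -2 ± 4i (complex conjugate pair).
For λ=-2+4i: an eigenvector is (-1,3) - i(-1,2) = (-1 + i, 3 - 2i).
A real fundamental pair from Re and Im of e^((-2+4i)t)v: X_1 = e^(-2t)(cos(4t)·(-1,3) + sin(4t)·(-1,2)), X_2 = e^(-2t)(sin(4t)·(-1,3) - cos(4t)·(-1,2)).
General solution: C_1X_1 + C_2X_2.
Applying x(0)=-1, y(0)=-1 gives C_1=-3, C_2=-4.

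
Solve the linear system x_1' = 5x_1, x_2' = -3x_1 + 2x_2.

x_1(t) = C_1e^(5t), x_2(t) = -C_1e^(5t) + C_2e^(2t)

Coefficient matrix A = [[5, 0], [-3, 2]].
Characteristic polynomial det(A - λI) = λ^2 - 7λ + 10 = 0.
Eigenvalues λ = 5, 2.
For λ=5: (A-λI) row 2 is [-3, -3], so an eigenvector is (1, -1).
For λ=2: (A-λI) row 1 is [3, 0], so an eigenvector is (0, 1).
General solution: C_1e^(5t)(1,-1) + C_2e^(2t)(0,1).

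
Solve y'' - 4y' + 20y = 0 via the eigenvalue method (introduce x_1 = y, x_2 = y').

Let x_1 = y, x_2 = y'. Then x_1' = x_2 and x_2' = -20x_1 + 4x_2.
A = [[0,1],[-20,4]]; det(A-λI) = λ^2 - 4λ + 20.
Eigenvalues λ = 2 ± 4i.

y(t) = c_1e^(2t)cos(4t) + c_2e^(2t)sin(4t)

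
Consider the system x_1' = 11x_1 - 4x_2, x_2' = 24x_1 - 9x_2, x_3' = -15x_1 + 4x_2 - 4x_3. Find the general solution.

x_1(t) = C_1e^(3t) + C_2e^(-t), x_2(t) = 2C_1e^(3t) + 3C_2e^(-t), x_3(t) = -C_1e^(3t) - C_2e^(-t) + C_3e^(-4t)

Coefficient matrix A = [[11, -4, 0], [24, -9, 0], [-15, 4, -4]].
det(A - λI) = 0 gives eigenvalues λ = 3, -1, -4.
For λ=3: eigenvector (1,2,-1).
For λ=-1: eigenvector (1,3,-1).
For λ=-4: eigenvector (0,0,1).
General solution: C_1e^(3t)(1,2,-1) + C_2e^(-t)(1,3,-1) + C_3e^(-4t)(0,0,1).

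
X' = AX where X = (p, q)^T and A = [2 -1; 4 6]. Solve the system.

Coefficient matrix A = [[2, -1], [4, 6]].
Characteristic polynomial det(A - λI) = λ^2 - 8λ + 16 = 0.
Single eigenvalue λ = 4 with algebraic multiplicity 2.
Eigenvector v = (-1,2); generalized eigenvector w with (A-λI)w=v is (-1,3).
General solution: e^(4t)[K_1·v + K_2·(t·v + w)].

p(t) = -K_1e^(4t) - K_2te^(4t) - K_2e^(4t), q(t) = 2K_1e^(4t) + 2K_2te^(4t) + 3K_2e^(4t)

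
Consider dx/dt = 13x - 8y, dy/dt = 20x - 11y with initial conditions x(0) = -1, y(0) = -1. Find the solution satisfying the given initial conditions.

x(t) = -e^(t)sin(4t) - e^(t)cos(4t), y(t) = -2e^(t)sin(4t) - e^(t)cos(4t)

Coefficient matrix A = [[13, -8], [20, -11]].
Characteristic polynomial det(A - λI) = λ^2 - 2λ + 17 = 0.
Eigenvalues λ = 1 ± 4i (complex conjugate pair).
For λ=1+4i: an eigenvector is (-1,-1) - i(-1,-2) = (-1 + i, -1 + 2i).
A real fundamental pair from Re and Im of e^((1+4i)t)v: X_1 = e^(t)(cos(4t)·(-1,-1) + sin(4t)·(-1,-2)), X_2 = e^(t)(sin(4t)·(-1,-1) - cos(4t)·(-1,-2)).
General solution: K_1X_1 + K_2X_2.
Applying x(0)=-1, y(0)=-1 gives K_1=1, K_2=0.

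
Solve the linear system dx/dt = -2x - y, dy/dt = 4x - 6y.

Coefficient matrix A = [[-2, -1], [4, -6]].
Characteristic polynomial det(A - λI) = λ^2 + 8λ + 16 = 0.
Single eigenvalue λ = -4 with algebraic multiplicity 2.
Eigenvector v = (-1,-2); generalized eigenvector w with (A-λI)w=v is (1,3).
General solution: e^(-4t)[c_1·v + c_2·(t·v + w)].

x(t) = -c_1e^(-4t) - c_2te^(-4t) + c_2e^(-4t), y(t) = -2c_1e^(-4t) - 2c_2te^(-4t) + 3c_2e^(-4t)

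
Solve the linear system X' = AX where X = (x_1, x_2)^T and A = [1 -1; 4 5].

x_1(t) = -C_1e^(3t) - C_2te^(3t) - C_2e^(3t), x_2(t) = 2C_1e^(3t) + 2C_2te^(3t) + 3C_2e^(3t)

Coefficient matrix A = [[1, -1], [4, 5]].
Characteristic polynomial det(A - λI) = λ^2 - 6λ + 9 = 0.
Single eigenvalue λ = 3 with algebraic multiplicity 2.
Eigenvector v = (-1,2); generalized eigenvector w with (A-λI)w=v is (-1,3).
General solution: e^(3t)[C_1·v + C_2·(t·v + w)].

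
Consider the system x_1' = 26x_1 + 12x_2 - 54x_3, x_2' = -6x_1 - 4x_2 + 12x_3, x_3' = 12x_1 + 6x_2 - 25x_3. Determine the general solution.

x_1(t) = 5C_1e^(2t) - 4C_2e^(-4t) + 2C_3e^(-t), x_2(t) = -C_1e^(2t) + C_2e^(-4t), x_3(t) = 2C_1e^(2t) - 2C_2e^(-4t) + C_3e^(-t)

Coefficient matrix A = [[26, 12, -54], [-6, -4, 12], [12, 6, -25]].
det(A - λI) = 0 gives eigenvalues λ = 2, -4, -1.
For λ=2: eigenvector (5,-1,2).
For λ=-4: eigenvector (-4,1,-2).
For λ=-1: eigenvector (2,0,1).
General solution: C_1e^(2t)(5,-1,2) + C_2e^(-4t)(-4,1,-2) + C_3e^(-t)(2,0,1).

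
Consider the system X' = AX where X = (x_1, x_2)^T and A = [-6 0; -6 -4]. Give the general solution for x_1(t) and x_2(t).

Coefficient matrix A = [[-6, 0], [-6, -4]].
Characteristic polynomial det(A - λI) = λ^2 + 10λ + 24 = 0.
Eigenvalues λ = -4, -6.
For λ=-4: (A-λI) row 1 is [-2, 0], so an eigenvector is (0, -1).
For λ=-6: (A-λI) row 2 is [-6, 2], so an eigenvector is (-1, -3).
General solution: C_1e^(-4t)(0,-1) + C_2e^(-6t)(-1,-3).

x_1(t) = -C_2e^(-6t), x_2(t) = -C_1e^(-4t) - 3C_2e^(-6t)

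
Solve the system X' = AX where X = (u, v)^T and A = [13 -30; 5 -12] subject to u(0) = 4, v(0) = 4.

u(t) = -12e^(3t) + 16e^(-2t), v(t) = -4e^(3t) + 8e^(-2t)

Coefficient matrix A = [[13, -30], [5, -12]].
Characteristic polynomial det(A - λI) = λ^2 - λ - 6 = 0.
Eigenvalues λ = 3, -2.
For λ=3: (A-λI) row 1 is [10, -30], so an eigenvector is (3, 1).
For λ=-2: (A-λI) row 1 is [15, -30], so an eigenvector is (-2, -1).
General solution: C_1e^(3t)(3,1) + C_2e^(-2t)(-2,-1).
Applying u(0)=4, v(0)=4 gives C_1=-4, C_2=-8.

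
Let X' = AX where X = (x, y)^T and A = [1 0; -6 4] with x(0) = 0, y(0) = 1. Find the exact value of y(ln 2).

A = [[1,0],[-6,4]]; eigenvalues λ = 1, 4.
Eigenvectors: (-1,-2) for λ=1, (0,1) for λ=4.
From the initial condition, c_1 = 0, c_2 = 1.
y(ln 2) = (0)(2^1)(-2) + (1)(2^4)(1) = 16.

16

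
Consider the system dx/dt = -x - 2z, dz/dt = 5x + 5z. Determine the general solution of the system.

Coefficient matrix A = [[-1, -2], [5, 5]].
Characteristic polynomial det(A - λI) = λ^2 - 4λ + 5 = 0.
Eigenvalues λ = 2 ± i (complex conjugate pair).
For λ=2+i: an eigenvector is (1,-2) - i(1,-1) = (1 - i, -2 + i).
A real fundamental pair from Re and Im of e^((2+i)t)v: X_1 = e^(2t)(cos(t)·(1,-2) + sin(t)·(1,-1)), X_2 = e^(2t)(sin(t)·(1,-2) - cos(t)·(1,-1)).
General solution: C_1X_1 + C_2X_2.

x(t) = C_1e^(2t)sin(t) + C_1e^(2t)cos(t) + C_2e^(2t)sin(t) - C_2e^(2t)cos(t), z(t) = -C_1e^(2t)sin(t) - 2C_1e^(2t)cos(t) - 2C_2e^(2t)sin(t) + C_2e^(2t)cos(t)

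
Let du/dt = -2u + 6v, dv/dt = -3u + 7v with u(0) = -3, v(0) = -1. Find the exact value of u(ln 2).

A = [[-2,6],[-3,7]]; eigenvalues λ = 1, 4.
Eigenvectors: (-2,-1) for λ=1, (1,1) for λ=4.
From the initial condition, c_1 = 2, c_2 = 1.
u(ln 2) = (2)(2^1)(-2) + (1)(2^4)(1) = 8.

8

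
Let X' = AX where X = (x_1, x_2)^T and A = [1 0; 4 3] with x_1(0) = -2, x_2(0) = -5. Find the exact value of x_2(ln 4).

A = [[1,0],[4,3]]; eigenvalues λ = 3, 1.
Eigenvectors: (0,-1) for λ=3, (-1,2) for λ=1.
From the initial condition, c_1 = 9, c_2 = 2.
x_2(ln 4) = (9)(4^3)(-1) + (2)(4^1)(2) = -560.

-560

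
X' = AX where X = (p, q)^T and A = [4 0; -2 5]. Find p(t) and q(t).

Coefficient matrix A = [[4, 0], [-2, 5]].
Characteristic polynomial det(A - λI) = λ^2 - 9λ + 20 = 0.
Eigenvalues λ = 4, 5.
For λ=4: (A-λI) row 2 is [-2, 1], so an eigenvector is (-1, -2).
For λ=5: (A-λI) row 1 is [-1, 0], so an eigenvector is (0, -1).
General solution: c_1e^(4t)(-1,-2) + c_2e^(5t)(0,-1).

p(t) = -c_1e^(4t), q(t) = -2c_1e^(4t) - c_2e^(5t)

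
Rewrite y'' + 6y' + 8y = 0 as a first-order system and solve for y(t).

y(t) = C_1e^(-4t) + C_2e^(-2t)

Let x_1 = y, x_2 = y'. Then x_1' = x_2 and x_2' = -8x_1 - 6x_2.
A = [[0,1],[-8,-6]]; det(A-λI) = λ^2 + 6λ + 8.
Eigenvalues λ = -4, -2 with eigenvectors (1,-4), (1,-2).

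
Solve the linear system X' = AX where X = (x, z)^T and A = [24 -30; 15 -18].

Coefficient matrix A = [[24, -30], [15, -18]].
Characteristic polynomial det(A - λI) = λ^2 - 6λ + 18 = 0.
Eigenvalues λ = 3 ± 3i (complex conjugate pair).
For λ=3+3i: an eigenvector is (1,1) - i(-3,-2) = (1 + 3i, 1 + 2i).
A real fundamental pair from Re and Im of e^((3+3i)t)v: X_1 = e^(3t)(cos(3t)·(1,1) + sin(3t)·(-3,-2)), X_2 = e^(3t)(sin(3t)·(1,1) - cos(3t)·(-3,-2)).
General solution: C_1X_1 + C_2X_2.

x(t) = -3C_1e^(3t)sin(3t) + C_1e^(3t)cos(3t) + C_2e^(3t)sin(3t) + 3C_2e^(3t)cos(3t), z(t) = -2C_1e^(3t)sin(3t) + C_1e^(3t)cos(3t) + C_2e^(3t)sin(3t) + 2C_2e^(3t)cos(3t)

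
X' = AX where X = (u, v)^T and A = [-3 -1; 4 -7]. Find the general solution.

u(t) = -C_1e^(-5t) - C_2te^(-5t), v(t) = -2C_1e^(-5t) - 2C_2te^(-5t) + C_2e^(-5t)

Coefficient matrix A = [[-3, -1], [4, -7]].
Characteristic polynomial det(A - λI) = λ^2 + 10λ + 25 = 0.
Single eigenvalue λ = -5 with algebraic multiplicity 2.
Eigenvector v = (-1,-2); generalized eigenvector w with (A-λI)w=v is (0,1).
General solution: e^(-5t)[C_1·v + C_2·(t·v + w)].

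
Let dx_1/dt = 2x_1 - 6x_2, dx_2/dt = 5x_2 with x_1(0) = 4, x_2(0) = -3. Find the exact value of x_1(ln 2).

A = [[2,-6],[0,5]]; eigenvalues λ = 5, 2.
Eigenvectors: (2,-1) for λ=5, (1,0) for λ=2.
From the initial condition, c_1 = 3, c_2 = -2.
x_1(ln 2) = (3)(2^5)(2) + (-2)(2^2)(1) = 184.

184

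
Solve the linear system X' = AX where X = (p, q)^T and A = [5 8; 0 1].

p(t) = -K_1e^(5t) + 2K_2e^(t), q(t) = -K_2e^(t)

Coefficient matrix A = [[5, 8], [0, 1]].
Characteristic polynomial det(A - λI) = λ^2 - 6λ + 5 = 0.
Eigenvalues λ = 5, 1.
For λ=5: (A-λI) row 1 is [0, 8], so an eigenvector is (-1, 0).
For λ=1: (A-λI) row 1 is [4, 8], so an eigenvector is (2, -1).
General solution: K_1e^(5t)(-1,0) + K_2e^(t)(2,-1).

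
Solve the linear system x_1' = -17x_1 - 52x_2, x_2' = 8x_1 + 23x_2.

Coefficient matrix A = [[-17, -52], [8, 23]].
Characteristic polynomial det(A - λI) = λ^2 - 6λ + 25 = 0.
Eigenvalues λ = 3 ± 4i (complex conjugate pair).
For λ=3+4i: an eigenvector is (-3,1) - i(2,-1) = (-3 - 2i, 1 + i).
A real fundamental pair from Re and Im of e^((3+4i)t)v: X_1 = e^(3t)(cos(4t)·(-3,1) + sin(4t)·(2,-1)), X_2 = e^(3t)(sin(4t)·(-3,1) - cos(4t)·(2,-1)).
General solution: C_1X_1 + C_2X_2.

x_1(t) = 2C_1e^(3t)sin(4t) - 3C_1e^(3t)cos(4t) - 3C_2e^(3t)sin(4t) - 2C_2e^(3t)cos(4t), x_2(t) = -C_1e^(3t)sin(4t) + C_1e^(3t)cos(4t) + C_2e^(3t)sin(4t) + C_2e^(3t)cos(4t)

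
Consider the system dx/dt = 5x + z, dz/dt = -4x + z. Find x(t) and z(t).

x(t) = -c_1e^(3t) - c_2te^(3t) - c_2e^(3t), z(t) = 2c_1e^(3t) + 2c_2te^(3t) + c_2e^(3t)

Coefficient matrix A = [[5, 1], [-4, 1]].
Characteristic polynomial det(A - λI) = λ^2 - 6λ + 9 = 0.
Single eigenvalue λ = 3 with algebraic multiplicity 2.
Eigenvector v = (-1,2); generalized eigenvector w with (A-λI)w=v is (-1,1).
General solution: e^(3t)[c_1·v + c_2·(t·v + w)].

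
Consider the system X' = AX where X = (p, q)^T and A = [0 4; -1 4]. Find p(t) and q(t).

Coefficient matrix A = [[0, 4], [-1, 4]].
Characteristic polynomial det(A - λI) = λ^2 - 4λ + 4 = 0.
Single eigenvalue λ = 2 with algebraic multiplicity 2.
Eigenvector v = (2,1); generalized eigenvector w with (A-λI)w=v is (-3,-1).
General solution: e^(2t)[C_1·v + C_2·(t·v + w)].

p(t) = 2C_1e^(2t) + 2C_2te^(2t) - 3C_2e^(2t), q(t) = C_1e^(2t) + C_2te^(2t) - C_2e^(2t)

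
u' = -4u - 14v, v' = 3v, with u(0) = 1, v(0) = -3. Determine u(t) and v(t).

u(t) = 6e^(3t) - 5e^(-4t), v(t) = -3e^(3t)

Coefficient matrix A = [[-4, -14], [0, 3]].
Characteristic polynomial det(A - λI) = λ^2 + λ - 12 = 0.
Eigenvalues λ = 3, -4.
For λ=3: (A-λI) row 1 is [-7, -14], so an eigenvector is (2, -1).
For λ=-4: (A-λI) row 1 is [0, -14], so an eigenvector is (1, 0).
General solution: K_1e^(3t)(2,-1) + K_2e^(-4t)(1,0).
Applying u(0)=1, v(0)=-3 gives K_1=3, K_2=-5.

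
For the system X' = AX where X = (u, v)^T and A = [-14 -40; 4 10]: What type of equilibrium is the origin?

A = [[-14,-40],[4,10]]; det(A-λI) = λ^2 + 4λ + 20.
λ = -2 ± 4i: negative real part.

stable spiral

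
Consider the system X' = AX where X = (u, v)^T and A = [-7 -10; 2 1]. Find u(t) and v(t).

u(t) = 2K_1e^(-3t)sin(2t) - K_1e^(-3t)cos(2t) - K_2e^(-3t)sin(2t) - 2K_2e^(-3t)cos(2t), v(t) = -K_1e^(-3t)sin(2t) + K_2e^(-3t)cos(2t)

Coefficient matrix A = [[-7, -10], [2, 1]].
Characteristic polynomial det(A - λI) = λ^2 + 6λ + 13 = 0.
Eigenvalues λ = -3 ± 2i (complex conjugate pair).
For λ=-3+2i: an eigenvector is (-1,0) - i(2,-1) = (-1 - 2i, 0 + i).
A real fundamental pair from Re and Im of e^((-3+2i)t)v: X_1 = e^(-3t)(cos(2t)·(-1,0) + sin(2t)·(2,-1)), X_2 = e^(-3t)(sin(2t)·(-1,0) - cos(2t)·(2,-1)).
General solution: K_1X_1 + K_2X_2.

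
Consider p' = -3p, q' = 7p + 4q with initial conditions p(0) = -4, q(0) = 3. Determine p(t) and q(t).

p(t) = -4e^(-3t), q(t) = -e^(4t) + 4e^(-3t)

Coefficient matrix A = [[-3, 0], [7, 4]].
Characteristic polynomial det(A - λI) = λ^2 - λ - 12 = 0.
Eigenvalues λ = 4, -3.
For λ=4: (A-λI) row 1 is [-7, 0], so an eigenvector is (0, -1).
For λ=-3: (A-λI) row 2 is [7, 7], so an eigenvector is (-1, 1).
General solution: c_1e^(4t)(0,-1) + c_2e^(-3t)(-1,1).
Applying p(0)=-4, q(0)=3 gives c_1=1, c_2=4.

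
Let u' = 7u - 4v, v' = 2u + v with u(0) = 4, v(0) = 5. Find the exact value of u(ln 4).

-1664

A = [[7,-4],[2,1]]; eigenvalues λ = 3, 5.
Eigenvectors: (-1,-1) for λ=3, (2,1) for λ=5.
From the initial condition, c_1 = -6, c_2 = -1.
u(ln 4) = (-6)(4^3)(-1) + (-1)(4^5)(2) = -1664.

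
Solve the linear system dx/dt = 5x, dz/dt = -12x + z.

Coefficient matrix A = [[5, 0], [-12, 1]].
Characteristic polynomial det(A - λI) = λ^2 - 6λ + 5 = 0.
Eigenvalues λ = 1, 5.
For λ=1: (A-λI) row 1 is [4, 0], so an eigenvector is (0, -1).
For λ=5: (A-λI) row 2 is [-12, -4], so an eigenvector is (1, -3).
General solution: K_1e^(t)(0,-1) + K_2e^(5t)(1,-3).

x(t) = K_2e^(5t), z(t) = -K_1e^(t) - 3K_2e^(5t)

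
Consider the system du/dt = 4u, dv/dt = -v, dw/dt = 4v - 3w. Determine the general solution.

Coefficient matrix A = [[4, 0, 0], [0, -1, 0], [0, 4, -3]].
det(A - λI) = 0 gives eigenvalues λ = -3, -1, 4.
For λ=-3: eigenvector (0,0,1).
For λ=-1: eigenvector (0,1,2).
For λ=4: eigenvector (1,0,0).
General solution: K_1e^(-3t)(0,0,1) + K_2e^(-t)(0,1,2) + K_3e^(4t)(1,0,0).

u(t) = K_3e^(4t), v(t) = K_2e^(-t), w(t) = K_1e^(-3t) + 2K_2e^(-t)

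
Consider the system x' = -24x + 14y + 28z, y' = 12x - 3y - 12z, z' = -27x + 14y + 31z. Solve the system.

Coefficient matrix A = [[-24, 14, 28], [12, -3, -12], [-27, 14, 31]].
det(A - λI) = 0 gives eigenvalues λ = 3, -3, 4.
For λ=3: eigenvector (0,2,-1).
For λ=-3: eigenvector (-2,1,-2).
For λ=4: eigenvector (1,0,1).
General solution: c_1e^(3t)(0,2,-1) + c_2e^(-3t)(-2,1,-2) + c_3e^(4t)(1,0,1).

x(t) = -2c_2e^(-3t) + c_3e^(4t), y(t) = 2c_1e^(3t) + c_2e^(-3t), z(t) = -c_1e^(3t) - 2c_2e^(-3t) + c_3e^(4t)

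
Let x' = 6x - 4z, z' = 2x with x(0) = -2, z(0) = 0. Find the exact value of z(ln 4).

A = [[6,-4],[2,0]]; eigenvalues λ = 2, 4.
Eigenvectors: (-1,-1) for λ=2, (-2,-1) for λ=4.
From the initial condition, c_1 = -2, c_2 = 2.
z(ln 4) = (-2)(4^2)(-1) + (2)(4^4)(-1) = -480.

-480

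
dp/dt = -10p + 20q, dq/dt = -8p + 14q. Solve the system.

p(t) = -c_1e^(2t)sin(4t) + 2c_1e^(2t)cos(4t) + 2c_2e^(2t)sin(4t) + c_2e^(2t)cos(4t), q(t) = -c_1e^(2t)sin(4t) + c_1e^(2t)cos(4t) + c_2e^(2t)sin(4t) + c_2e^(2t)cos(4t)

Coefficient matrix A = [[-10, 20], [-8, 14]].
Characteristic polynomial det(A - λI) = λ^2 - 4λ + 20 = 0.
Eigenvalues λ = 2 ± 4i (complex conjugate pair).
For λ=2+4i: an eigenvector is (2,1) - i(-1,-1) = (2 + i, 1 + i).
A real fundamental pair from Re and Im of e^((2+4i)t)v: X_1 = e^(2t)(cos(4t)·(2,1) + sin(4t)·(-1,-1)), X_2 = e^(2t)(sin(4t)·(2,1) - cos(4t)·(-1,-1)).
General solution: c_1X_1 + c_2X_2.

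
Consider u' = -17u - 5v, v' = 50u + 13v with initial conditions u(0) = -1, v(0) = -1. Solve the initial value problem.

Coefficient matrix A = [[-17, -5], [50, 13]].
Characteristic polynomial det(A - λI) = λ^2 + 4λ + 29 = 0.
Eigenvalues λ = -2 ± 5i (complex conjugate pair).
For λ=-2+5i: an eigenvector is (0,-1) - i(1,-3) = (0 - i, -1 + 3i).
A real fundamental pair from Re and Im of e^((-2+5i)t)v: X_1 = e^(-2t)(cos(5t)·(0,-1) + sin(5t)·(1,-3)), X_2 = e^(-2t)(sin(5t)·(0,-1) - cos(5t)·(1,-3)).
General solution: C_1X_1 + C_2X_2.
Applying u(0)=-1, v(0)=-1 gives C_1=4, C_2=1.

u(t) = 4e^(-2t)sin(5t) - e^(-2t)cos(5t), v(t) = -13e^(-2t)sin(5t) - e^(-2t)cos(5t)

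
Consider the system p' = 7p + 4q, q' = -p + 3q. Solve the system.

p(t) = 2C_1e^(5t) + 2C_2te^(5t) + 3C_2e^(5t), q(t) = -C_1e^(5t) - C_2te^(5t) - C_2e^(5t)

Coefficient matrix A = [[7, 4], [-1, 3]].
Characteristic polynomial det(A - λI) = λ^2 - 10λ + 25 = 0.
Single eigenvalue λ = 5 with algebraic multiplicity 2.
Eigenvector v = (2,-1); generalized eigenvector w with (A-λI)w=v is (3,-1).
General solution: e^(5t)[C_1·v + C_2·(t·v + w)].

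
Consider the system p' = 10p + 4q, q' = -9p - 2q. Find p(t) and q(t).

Coefficient matrix A = [[10, 4], [-9, -2]].
Characteristic polynomial det(A - λI) = λ^2 - 8λ + 16 = 0.
Single eigenvalue λ = 4 with algebraic multiplicity 2.
Eigenvector v = (-2,3); generalized eigenvector w with (A-λI)w=v is (1,-2).
General solution: e^(4t)[C_1·v + C_2·(t·v + w)].

p(t) = -2C_1e^(4t) - 2C_2te^(4t) + C_2e^(4t), q(t) = 3C_1e^(4t) + 3C_2te^(4t) - 2C_2e^(4t)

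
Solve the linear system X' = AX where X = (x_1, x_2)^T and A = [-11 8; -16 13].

Coefficient matrix A = [[-11, 8], [-16, 13]].
Characteristic polynomial det(A - λI) = λ^2 - 2λ - 15 = 0.
Eigenvalues λ = -3, 5.
For λ=-3: (A-λI) row 1 is [-8, 8], so an eigenvector is (-1, -1).
For λ=5: (A-λI) row 1 is [-16, 8], so an eigenvector is (-1, -2).
General solution: c_1e^(-3t)(-1,-1) + c_2e^(5t)(-1,-2).

x_1(t) = -c_1e^(-3t) - c_2e^(5t), x_2(t) = -c_1e^(-3t) - 2c_2e^(5t)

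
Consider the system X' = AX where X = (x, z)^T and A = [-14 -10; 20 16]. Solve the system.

Coefficient matrix A = [[-14, -10], [20, 16]].
Characteristic polynomial det(A - λI) = λ^2 - 2λ - 24 = 0.
Eigenvalues λ = -4, 6.
For λ=-4: (A-λI) row 1 is [-10, -10], so an eigenvector is (-1, 1).
For λ=6: (A-λI) row 1 is [-20, -10], so an eigenvector is (1, -2).
General solution: c_1e^(-4t)(-1,1) + c_2e^(6t)(1,-2).

x(t) = -c_1e^(-4t) + c_2e^(6t), z(t) = c_1e^(-4t) - 2c_2e^(6t)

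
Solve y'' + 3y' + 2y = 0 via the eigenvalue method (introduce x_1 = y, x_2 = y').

Let x_1 = y, x_2 = y'. Then x_1' = x_2 and x_2' = -2x_1 - 3x_2.
A = [[0,1],[-2,-3]]; det(A-λI) = λ^2 + 3λ + 2.
Eigenvalues λ = -1, -2 with eigenvectors (1,-1), (1,-2).

y(t) = K_1e^(-t) + K_2e^(-2t)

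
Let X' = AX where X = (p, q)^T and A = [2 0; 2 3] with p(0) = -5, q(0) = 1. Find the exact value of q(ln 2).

-32

A = [[2,0],[2,3]]; eigenvalues λ = 3, 2.
Eigenvectors: (0,-1) for λ=3, (1,-2) for λ=2.
From the initial condition, c_1 = 9, c_2 = -5.
q(ln 2) = (9)(2^3)(-1) + (-5)(2^2)(-2) = -32.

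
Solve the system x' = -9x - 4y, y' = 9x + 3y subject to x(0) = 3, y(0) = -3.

x(t) = -6te^(-3t) + 3e^(-3t), y(t) = 9te^(-3t) - 3e^(-3t)

Coefficient matrix A = [[-9, -4], [9, 3]].
Characteristic polynomial det(A - λI) = λ^2 + 6λ + 9 = 0.
Single eigenvalue λ = -3 with algebraic multiplicity 2.
Eigenvector v = (-2,3); generalized eigenvector w with (A-λI)w=v is (-1,2).
General solution: e^(-3t)[c_1·v + c_2·(t·v + w)].
Applying x(0)=3, y(0)=-3 gives c_1=-3, c_2=3.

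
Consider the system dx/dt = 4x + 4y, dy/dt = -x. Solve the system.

x(t) = 2K_1e^(2t) + 2K_2te^(2t) + 3K_2e^(2t), y(t) = -K_1e^(2t) - K_2te^(2t) - K_2e^(2t)

Coefficient matrix A = [[4, 4], [-1, 0]].
Characteristic polynomial det(A - λI) = λ^2 - 4λ + 4 = 0.
Single eigenvalue λ = 2 with algebraic multiplicity 2.
Eigenvector v = (2,-1); generalized eigenvector w with (A-λI)w=v is (3,-1).
General solution: e^(2t)[K_1·v + K_2·(t·v + w)].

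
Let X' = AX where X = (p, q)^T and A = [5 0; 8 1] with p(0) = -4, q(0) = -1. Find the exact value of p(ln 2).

A = [[5,0],[8,1]]; eigenvalues λ = 1, 5.
Eigenvectors: (0,-1) for λ=1, (1,2) for λ=5.
From the initial condition, c_1 = -7, c_2 = -4.
p(ln 2) = (-7)(2^1)(0) + (-4)(2^5)(1) = -128.

-128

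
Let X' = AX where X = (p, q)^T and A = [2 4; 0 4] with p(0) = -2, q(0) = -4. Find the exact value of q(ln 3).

A = [[2,4],[0,4]]; eigenvalues λ = 4, 2.
Eigenvectors: (2,1) for λ=4, (1,0) for λ=2.
From the initial condition, c_1 = -4, c_2 = 6.
q(ln 3) = (-4)(3^4)(1) + (6)(3^2)(0) = -324.

-324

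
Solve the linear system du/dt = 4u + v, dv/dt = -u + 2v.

Coefficient matrix A = [[4, 1], [-1, 2]].
Characteristic polynomial det(A - λI) = λ^2 - 6λ + 9 = 0.
Single eigenvalue λ = 3 with algebraic multiplicity 2.
Eigenvector v = (1,-1); generalized eigenvector w with (A-λI)w=v is (0,1).
General solution: e^(3t)[K_1·v + K_2·(t·v + w)].

u(t) = K_1e^(3t) + K_2te^(3t), v(t) = -K_1e^(3t) - K_2te^(3t) + K_2e^(3t)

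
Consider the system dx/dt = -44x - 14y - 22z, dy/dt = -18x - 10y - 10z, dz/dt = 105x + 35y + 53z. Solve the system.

Coefficient matrix A = [[-44, -14, -22], [-18, -10, -10], [105, 35, 53]].
det(A - λI) = 0 gives eigenvalues λ = 4, -2, -3.
For λ=4: eigenvector (-2,-1,5).
For λ=-2: eigenvector (3,2,-7).
For λ=-3: eigenvector (-2,-2,5).
General solution: c_1e^(4t)(-2,-1,5) + c_2e^(-2t)(3,2,-7) + c_3e^(-3t)(-2,-2,5).

x(t) = -2c_1e^(4t) + 3c_2e^(-2t) - 2c_3e^(-3t), y(t) = -c_1e^(4t) + 2c_2e^(-2t) - 2c_3e^(-3t), z(t) = 5c_1e^(4t) - 7c_2e^(-2t) + 5c_3e^(-3t)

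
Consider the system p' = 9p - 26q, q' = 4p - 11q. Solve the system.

Coefficient matrix A = [[9, -26], [4, -11]].
Characteristic polynomial det(A - λI) = λ^2 + 2λ + 5 = 0.
Eigenvalues λ = -1 ± 2i (complex conjugate pair).
For λ=-1+2i: an eigenvector is (-2,-1) - i(3,1) = (-2 - 3i, -1 - i).
A real fundamental pair from Re and Im of e^((-1+2i)t)v: X_1 = e^(-t)(cos(2t)·(-2,-1) + sin(2t)·(3,1)), X_2 = e^(-t)(sin(2t)·(-2,-1) - cos(2t)·(3,1)).
General solution: C_1X_1 + C_2X_2.

p(t) = 3C_1e^(-t)sin(2t) - 2C_1e^(-t)cos(2t) - 2C_2e^(-t)sin(2t) - 3C_2e^(-t)cos(2t), q(t) = C_1e^(-t)sin(2t) - C_1e^(-t)cos(2t) - C_2e^(-t)sin(2t) - C_2e^(-t)cos(2t)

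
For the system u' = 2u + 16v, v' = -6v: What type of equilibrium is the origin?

A = [[2,16],[0,-6]]; det(A-λI) = λ^2 + 4λ - 12.
λ = -6, 2: opposite signs.

saddle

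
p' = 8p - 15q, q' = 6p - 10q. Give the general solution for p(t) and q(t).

p(t) = -2c_1e^(-t)sin(3t) + c_1e^(-t)cos(3t) + c_2e^(-t)sin(3t) + 2c_2e^(-t)cos(3t), q(t) = -c_1e^(-t)sin(3t) + c_1e^(-t)cos(3t) + c_2e^(-t)sin(3t) + c_2e^(-t)cos(3t)

Coefficient matrix A = [[8, -15], [6, -10]].
Characteristic polynomial det(A - λI) = λ^2 + 2λ + 10 = 0.
Eigenvalues λ = -1 ± 3i (complex conjugate pair).
For λ=-1+3i: an eigenvector is (1,1) - i(-2,-1) = (1 + 2i, 1 + i).
A real fundamental pair from Re and Im of e^((-1+3i)t)v: X_1 = e^(-t)(cos(3t)·(1,1) + sin(3t)·(-2,-1)), X_2 = e^(-t)(sin(3t)·(1,1) - cos(3t)·(-2,-1)).
General solution: c_1X_1 + c_2X_2.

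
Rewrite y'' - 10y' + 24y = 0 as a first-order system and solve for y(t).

y(t) = C_1e^(6t) + C_2e^(4t)

Let x_1 = y, x_2 = y'. Then x_1' = x_2 and x_2' = -24x_1 + 10x_2.
A = [[0,1],[-24,10]]; det(A-λI) = λ^2 - 10λ + 24.
Eigenvalues λ = 6, 4 with eigenvectors (1,6), (1,4).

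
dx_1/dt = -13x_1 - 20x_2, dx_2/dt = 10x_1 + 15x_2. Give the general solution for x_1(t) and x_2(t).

Coefficient matrix A = [[-13, -20], [10, 15]].
Characteristic polynomial det(A - λI) = λ^2 - 2λ + 5 = 0.
Eigenvalues λ = 1 ± 2i (complex conjugate pair).
For λ=1+2i: an eigenvector is (-3,2) - i(1,-1) = (-3 - i, 2 + i).
A real fundamental pair from Re and Im of e^((1+2i)t)v: X_1 = e^(t)(cos(2t)·(-3,2) + sin(2t)·(1,-1)), X_2 = e^(t)(sin(2t)·(-3,2) - cos(2t)·(1,-1)).
General solution: K_1X_1 + K_2X_2.

x_1(t) = K_1e^(t)sin(2t) - 3K_1e^(t)cos(2t) - 3K_2e^(t)sin(2t) - K_2e^(t)cos(2t), x_2(t) = -K_1e^(t)sin(2t) + 2K_1e^(t)cos(2t) + 2K_2e^(t)sin(2t) + K_2e^(t)cos(2t)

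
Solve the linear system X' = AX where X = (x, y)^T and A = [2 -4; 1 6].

x(t) = -2c_1e^(4t) - 2c_2te^(4t) - c_2e^(4t), y(t) = c_1e^(4t) + c_2te^(4t) + c_2e^(4t)

Coefficient matrix A = [[2, -4], [1, 6]].
Characteristic polynomial det(A - λI) = λ^2 - 8λ + 16 = 0.
Single eigenvalue λ = 4 with algebraic multiplicity 2.
Eigenvector v = (-2,1); generalized eigenvector w with (A-λI)w=v is (-1,1).
General solution: e^(4t)[c_1·v + c_2·(t·v + w)].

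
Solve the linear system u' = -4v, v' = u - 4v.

Coefficient matrix A = [[0, -4], [1, -4]].
Characteristic polynomial det(A - λI) = λ^2 + 4λ + 4 = 0.
Single eigenvalue λ = -2 with algebraic multiplicity 2.
Eigenvector v = (-2,-1); generalized eigenvector w with (A-λI)w=v is (3,2).
General solution: e^(-2t)[c_1·v + c_2·(t·v + w)].

u(t) = -2c_1e^(-2t) - 2c_2te^(-2t) + 3c_2e^(-2t), v(t) = -c_1e^(-2t) - c_2te^(-2t) + 2c_2e^(-2t)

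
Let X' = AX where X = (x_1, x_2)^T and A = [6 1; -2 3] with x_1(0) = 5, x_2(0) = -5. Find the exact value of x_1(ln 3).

A = [[6,1],[-2,3]]; eigenvalues λ = 5, 4.
Eigenvectors: (-1,1) for λ=5, (1,-2) for λ=4.
From the initial condition, c_1 = -5, c_2 = 0.
x_1(ln 3) = (-5)(3^5)(-1) + (0)(3^4)(1) = 1215.

1215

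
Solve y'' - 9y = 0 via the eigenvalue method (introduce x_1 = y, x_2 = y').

y(t) = c_1e^(-3t) + c_2e^(3t)

Let x_1 = y, x_2 = y'. Then x_1' = x_2 and x_2' = 9x_1.
A = [[0,1],[9,0]]; det(A-λI) = λ^2 - 9.
Eigenvalues λ = -3, 3 with eigenvectors (1,-3), (1,3).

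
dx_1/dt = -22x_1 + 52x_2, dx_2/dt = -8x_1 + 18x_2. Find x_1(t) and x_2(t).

x_1(t) = -2c_1e^(-2t)sin(4t) + 3c_1e^(-2t)cos(4t) + 3c_2e^(-2t)sin(4t) + 2c_2e^(-2t)cos(4t), x_2(t) = -c_1e^(-2t)sin(4t) + c_1e^(-2t)cos(4t) + c_2e^(-2t)sin(4t) + c_2e^(-2t)cos(4t)

Coefficient matrix A = [[-22, 52], [-8, 18]].
Characteristic polynomial det(A - λI) = λ^2 + 4λ + 20 = 0.
Eigenvalues λ = -2 ± 4i (complex conjugate pair).
For λ=-2+4i: an eigenvector is (3,1) - i(-2,-1) = (3 + 2i, 1 + i).
A real fundamental pair from Re and Im of e^((-2+4i)t)v: X_1 = e^(-2t)(cos(4t)·(3,1) + sin(4t)·(-2,-1)), X_2 = e^(-2t)(sin(4t)·(3,1) - cos(4t)·(-2,-1)).
General solution: c_1X_1 + c_2X_2.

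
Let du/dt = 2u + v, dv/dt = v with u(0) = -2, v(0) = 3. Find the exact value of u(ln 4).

4

A = [[2,1],[0,1]]; eigenvalues λ = 2, 1.
Eigenvectors: (1,0) for λ=2, (1,-1) for λ=1.
From the initial condition, c_1 = 1, c_2 = -3.
u(ln 4) = (1)(4^2)(1) + (-3)(4^1)(1) = 4.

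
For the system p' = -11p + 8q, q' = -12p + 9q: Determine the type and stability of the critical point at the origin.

saddle

A = [[-11,8],[-12,9]]; det(A-λI) = λ^2 + 2λ - 3.
λ = -3, 1: opposite signs.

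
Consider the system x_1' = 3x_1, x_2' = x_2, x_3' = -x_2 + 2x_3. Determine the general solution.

Coefficient matrix A = [[3, 0, 0], [0, 1, 0], [0, -1, 2]].
det(A - λI) = 0 gives eigenvalues λ = 1, 3, 2.
For λ=1: eigenvector (0,1,1).
For λ=3: eigenvector (1,0,0).
For λ=2: eigenvector (0,0,1).
General solution: c_1e^(t)(0,1,1) + c_2e^(3t)(1,0,0) + c_3e^(2t)(0,0,1).

x_1(t) = c_2e^(3t), x_2(t) = c_1e^(t), x_3(t) = c_1e^(t) + c_3e^(2t)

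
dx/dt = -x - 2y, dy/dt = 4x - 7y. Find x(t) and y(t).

Coefficient matrix A = [[-1, -2], [4, -7]].
Characteristic polynomial det(A - λI) = λ^2 + 8λ + 15 = 0.
Eigenvalues λ = -3, -5.
For λ=-3: (A-λI) row 1 is [2, -2], so an eigenvector is (-1, -1).
For λ=-5: (A-λI) row 1 is [4, -2], so an eigenvector is (-1, -2).
General solution: C_1e^(-3t)(-1,-1) + C_2e^(-5t)(-1,-2).

x(t) = -C_1e^(-3t) - C_2e^(-5t), y(t) = -C_1e^(-3t) - 2C_2e^(-5t)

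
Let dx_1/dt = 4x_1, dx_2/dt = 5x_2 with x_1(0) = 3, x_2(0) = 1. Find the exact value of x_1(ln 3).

A = [[4,0],[0,5]]; eigenvalues λ = 5, 4.
Eigenvectors: (0,-1) for λ=5, (1,0) for λ=4.
From the initial condition, c_1 = -1, c_2 = 3.
x_1(ln 3) = (-1)(3^5)(0) + (3)(3^4)(1) = 243.

243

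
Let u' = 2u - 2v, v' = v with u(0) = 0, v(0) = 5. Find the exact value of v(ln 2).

A = [[2,-2],[0,1]]; eigenvalues λ = 1, 2.
Eigenvectors: (-2,-1) for λ=1, (-1,0) for λ=2.
From the initial condition, c_1 = -5, c_2 = 10.
v(ln 2) = (-5)(2^1)(-1) + (10)(2^2)(0) = 10.

10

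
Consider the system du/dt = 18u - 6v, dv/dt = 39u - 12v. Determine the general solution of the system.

u(t) = -K_1e^(3t)sin(3t) - K_1e^(3t)cos(3t) - K_2e^(3t)sin(3t) + K_2e^(3t)cos(3t), v(t) = -3K_1e^(3t)sin(3t) - 2K_1e^(3t)cos(3t) - 2K_2e^(3t)sin(3t) + 3K_2e^(3t)cos(3t)

Coefficient matrix A = [[18, -6], [39, -12]].
Characteristic polynomial det(A - λI) = λ^2 - 6λ + 18 = 0.
Eigenvalues λ = 3 ± 3i (complex conjugate pair).
For λ=3+3i: an eigenvector is (-1,-2) - i(-1,-3) = (-1 + i, -2 + 3i).
A real fundamental pair from Re and Im of e^((3+3i)t)v: X_1 = e^(3t)(cos(3t)·(-1,-2) + sin(3t)·(-1,-3)), X_2 = e^(3t)(sin(3t)·(-1,-2) - cos(3t)·(-1,-3)).
General solution: K_1X_1 + K_2X_2.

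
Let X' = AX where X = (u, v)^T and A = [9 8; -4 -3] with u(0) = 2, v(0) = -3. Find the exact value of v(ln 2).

24

A = [[9,8],[-4,-3]]; eigenvalues λ = 5, 1.
Eigenvectors: (-2,1) for λ=5, (-1,1) for λ=1.
From the initial condition, c_1 = 1, c_2 = -4.
v(ln 2) = (1)(2^5)(1) + (-4)(2^1)(1) = 24.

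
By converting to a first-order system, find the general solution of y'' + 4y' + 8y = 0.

Let x_1 = y, x_2 = y'. Then x_1' = x_2 and x_2' = -8x_1 - 4x_2.
A = [[0,1],[-8,-4]]; det(A-λI) = λ^2 + 4λ + 8.
Eigenvalues λ = -2 ± 2i.

y(t) = K_1e^(-2t)cos(2t) + K_2e^(-2t)sin(2t)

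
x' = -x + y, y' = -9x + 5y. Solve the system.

x(t) = -K_1e^(2t) - K_2te^(2t) + K_2e^(2t), y(t) = -3K_1e^(2t) - 3K_2te^(2t) + 2K_2e^(2t)

Coefficient matrix A = [[-1, 1], [-9, 5]].
Characteristic polynomial det(A - λI) = λ^2 - 4λ + 4 = 0.
Single eigenvalue λ = 2 with algebraic multiplicity 2.
Eigenvector v = (-1,-3); generalized eigenvector w with (A-λI)w=v is (1,2).
General solution: e^(2t)[K_1·v + K_2·(t·v + w)].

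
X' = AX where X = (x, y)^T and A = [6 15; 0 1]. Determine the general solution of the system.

Coefficient matrix A = [[6, 15], [0, 1]].
Characteristic polynomial det(A - λI) = λ^2 - 7λ + 6 = 0.
Eigenvalues λ = 6, 1.
For λ=6: (A-λI) row 1 is [0, 15], so an eigenvector is (1, 0).
For λ=1: (A-λI) row 1 is [5, 15], so an eigenvector is (3, -1).
General solution: K_1e^(6t)(1,0) + K_2e^(t)(3,-1).

x(t) = K_1e^(6t) + 3K_2e^(t), y(t) = -K_2e^(t)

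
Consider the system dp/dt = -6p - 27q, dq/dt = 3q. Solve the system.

p(t) = 3K_1e^(3t) + K_2e^(-6t), q(t) = -K_1e^(3t)

Coefficient matrix A = [[-6, -27], [0, 3]].
Characteristic polynomial det(A - λI) = λ^2 + 3λ - 18 = 0.
Eigenvalues λ = 3, -6.
For λ=3: (A-λI) row 1 is [-9, -27], so an eigenvector is (3, -1).
For λ=-6: (A-λI) row 1 is [0, -27], so an eigenvector is (1, 0).
General solution: K_1e^(3t)(3,-1) + K_2e^(-6t)(1,0).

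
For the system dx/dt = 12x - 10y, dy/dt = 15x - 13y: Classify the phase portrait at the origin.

saddle

A = [[12,-10],[15,-13]]; det(A-λI) = λ^2 + λ - 6.
λ = 2, -3: opposite signs.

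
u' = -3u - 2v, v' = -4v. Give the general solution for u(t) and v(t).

u(t) = 2C_1e^(-4t) - C_2e^(-3t), v(t) = C_1e^(-4t)

Coefficient matrix A = [[-3, -2], [0, -4]].
Characteristic polynomial det(A - λI) = λ^2 + 7λ + 12 = 0.
Eigenvalues λ = -4, -3.
For λ=-4: (A-λI) row 1 is [1, -2], so an eigenvector is (2, 1).
For λ=-3: (A-λI) row 1 is [0, -2], so an eigenvector is (-1, 0).
General solution: C_1e^(-4t)(2,1) + C_2e^(-3t)(-1,0).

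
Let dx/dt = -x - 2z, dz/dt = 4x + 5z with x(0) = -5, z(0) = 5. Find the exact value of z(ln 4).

20

A = [[-1,-2],[4,5]]; eigenvalues λ = 3, 1.
Eigenvectors: (1,-2) for λ=3, (-1,1) for λ=1.
From the initial condition, c_1 = 0, c_2 = 5.
z(ln 4) = (0)(4^3)(-2) + (5)(4^1)(1) = 20.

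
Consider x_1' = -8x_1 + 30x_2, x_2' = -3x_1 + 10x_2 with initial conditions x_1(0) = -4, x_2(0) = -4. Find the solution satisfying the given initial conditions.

x_1(t) = -28e^(t)sin(3t) - 4e^(t)cos(3t), x_2(t) = -8e^(t)sin(3t) - 4e^(t)cos(3t)

Coefficient matrix A = [[-8, 30], [-3, 10]].
Characteristic polynomial det(A - λI) = λ^2 - 2λ + 10 = 0.
Eigenvalues λ = 1 ± 3i (complex conjugate pair).
For λ=1+3i: an eigenvector is (-1,0) - i(3,1) = (-1 - 3i, 0 - i).
A real fundamental pair from Re and Im of e^((1+3i)t)v: X_1 = e^(t)(cos(3t)·(-1,0) + sin(3t)·(3,1)), X_2 = e^(t)(sin(3t)·(-1,0) - cos(3t)·(3,1)).
General solution: c_1X_1 + c_2X_2.
Applying x_1(0)=-4, x_2(0)=-4 gives c_1=-8, c_2=4.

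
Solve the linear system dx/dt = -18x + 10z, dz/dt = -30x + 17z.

Coefficient matrix A = [[-18, 10], [-30, 17]].
Characteristic polynomial det(A - λI) = λ^2 + λ - 6 = 0.
Eigenvalues λ = 2, -3.
For λ=2: (A-λI) row 1 is [-20, 10], so an eigenvector is (1, 2).
For λ=-3: (A-λI) row 1 is [-15, 10], so an eigenvector is (2, 3).
General solution: c_1e^(2t)(1,2) + c_2e^(-3t)(2,3).

x(t) = c_1e^(2t) + 2c_2e^(-3t), z(t) = 2c_1e^(2t) + 3c_2e^(-3t)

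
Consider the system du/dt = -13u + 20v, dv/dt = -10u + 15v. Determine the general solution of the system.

Coefficient matrix A = [[-13, 20], [-10, 15]].
Characteristic polynomial det(A - λI) = λ^2 - 2λ + 5 = 0.
Eigenvalues λ = 1 ± 2i (complex conjugate pair).
For λ=1+2i: an eigenvector is (1,1) - i(3,2) = (1 - 3i, 1 - 2i).
A real fundamental pair from Re and Im of e^((1+2i)t)v: X_1 = e^(t)(cos(2t)·(1,1) + sin(2t)·(3,2)), X_2 = e^(t)(sin(2t)·(1,1) - cos(2t)·(3,2)).
General solution: C_1X_1 + C_2X_2.

u(t) = 3C_1e^(t)sin(2t) + C_1e^(t)cos(2t) + C_2e^(t)sin(2t) - 3C_2e^(t)cos(2t), v(t) = 2C_1e^(t)sin(2t) + C_1e^(t)cos(2t) + C_2e^(t)sin(2t) - 2C_2e^(t)cos(2t)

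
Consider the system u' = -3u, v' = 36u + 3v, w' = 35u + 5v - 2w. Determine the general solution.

Coefficient matrix A = [[-3, 0, 0], [36, 3, 0], [35, 5, -2]].
det(A - λI) = 0 gives eigenvalues λ = -2, 3, -3.
For λ=-2: eigenvector (0,0,1).
For λ=3: eigenvector (0,1,1).
For λ=-3: eigenvector (1,-6,-5).
General solution: c_1e^(-2t)(0,0,1) + c_2e^(3t)(0,1,1) + c_3e^(-3t)(1,-6,-5).

u(t) = c_3e^(-3t), v(t) = c_2e^(3t) - 6c_3e^(-3t), w(t) = c_1e^(-2t) + c_2e^(3t) - 5c_3e^(-3t)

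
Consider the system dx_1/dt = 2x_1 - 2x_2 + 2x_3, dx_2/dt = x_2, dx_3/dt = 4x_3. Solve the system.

x_1(t) = C_1e^(2t) + C_2e^(4t) + 2C_3e^(t), x_2(t) = C_3e^(t), x_3(t) = C_2e^(4t)

Coefficient matrix A = [[2, -2, 2], [0, 1, 0], [0, 0, 4]].
det(A - λI) = 0 gives eigenvalues λ = 2, 4, 1.
For λ=2: eigenvector (1,0,0).
For λ=4: eigenvector (1,0,1).
For λ=1: eigenvector (2,1,0).
General solution: C_1e^(2t)(1,0,0) + C_2e^(4t)(1,0,1) + C_3e^(t)(2,1,0).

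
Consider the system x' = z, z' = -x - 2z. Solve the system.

Coefficient matrix A = [[0, 1], [-1, -2]].
Characteristic polynomial det(A - λI) = λ^2 + 2λ + 1 = 0.
Single eigenvalue λ = -1 with algebraic multiplicity 2.
Eigenvector v = (1,-1); generalized eigenvector w with (A-λI)w=v is (3,-2).
General solution: e^(-t)[c_1·v + c_2·(t·v + w)].

x(t) = c_1e^(-t) + c_2te^(-t) + 3c_2e^(-t), z(t) = -c_1e^(-t) - c_2te^(-t) - 2c_2e^(-t)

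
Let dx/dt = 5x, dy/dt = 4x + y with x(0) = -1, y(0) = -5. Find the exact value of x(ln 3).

A = [[5,0],[4,1]]; eigenvalues λ = 5, 1.
Eigenvectors: (1,1) for λ=5, (0,-1) for λ=1.
From the initial condition, c_1 = -1, c_2 = 4.
x(ln 3) = (-1)(3^5)(1) + (4)(3^1)(0) = -243.

-243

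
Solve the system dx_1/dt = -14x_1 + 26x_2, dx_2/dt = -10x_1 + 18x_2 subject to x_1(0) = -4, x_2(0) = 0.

x_1(t) = 32e^(2t)sin(2t) - 4e^(2t)cos(2t), x_2(t) = 20e^(2t)sin(2t)

Coefficient matrix A = [[-14, 26], [-10, 18]].
Characteristic polynomial det(A - λI) = λ^2 - 4λ + 8 = 0.
Eigenvalues λ = 2 ± 2i (complex conjugate pair).
For λ=2+2i: an eigenvector is (2,1) - i(-3,-2) = (2 + 3i, 1 + 2i).
A real fundamental pair from Re and Im of e^((2+2i)t)v: X_1 = e^(2t)(cos(2t)·(2,1) + sin(2t)·(-3,-2)), X_2 = e^(2t)(sin(2t)·(2,1) - cos(2t)·(-3,-2)).
General solution: c_1X_1 + c_2X_2.
Applying x_1(0)=-4, x_2(0)=0 gives c_1=-8, c_2=4.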